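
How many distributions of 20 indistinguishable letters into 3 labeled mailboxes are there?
C(20+3-1, 3-1) = C(22, 2) = 231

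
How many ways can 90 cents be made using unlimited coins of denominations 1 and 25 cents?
Coefficient of x^90 in 1/(1-x^1) · 1/(1-x^25). Use j coins of 25 for j = 0..⌊90/25⌋ = 3, the rest in 1s: 3 + 1 = 4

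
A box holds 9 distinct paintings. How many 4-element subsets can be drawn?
C(9,4) = 9!/(4!×5!) = 126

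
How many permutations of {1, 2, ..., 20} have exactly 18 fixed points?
Choose the 18 fixed points C(20,18) = 190, derange the rest: !2 = Σ_{j=0}^{2} (-1)^j·2!/j! = 2 - 2 + 1 = 1. Product = 190 × 1 = 190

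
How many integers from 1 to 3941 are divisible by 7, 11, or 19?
⌊3941/7⌋+⌊3941/11⌋+⌊3941/19⌋ - ⌊3941/77⌋-⌊3941/133⌋-⌊3941/209⌋ + ⌊3941/1463⌋ = 563+358+207 - 51-29-18 + 2 = 1032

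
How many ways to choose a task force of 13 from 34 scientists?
C(34,13) = 34!/(13!×21!) = 927983760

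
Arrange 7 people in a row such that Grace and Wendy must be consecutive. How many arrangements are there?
Treat the 2 as one block: (7-2+1)! × 2! = 720 × 2 = 1440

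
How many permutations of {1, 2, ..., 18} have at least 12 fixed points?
Exactly j fixed points: C(18,j)·!(18-j); sum over j ≥ 12 (derangement numbers via !m = (m-1)·(!(m-1) + !(m-2)): !0..!6 = 1, 0, 1, 2, 9, 44, 265). Σ_{j=12}^{18} C(18,j)·!(18-j) = C(18,12)·!6 + C(18,13)·!5 + C(18,14)·!4 + C(18,15)·!3 + C(18,16)·!2 + C(18,17)·!1 + C(18,18)·!0 = 18564·265 + 8568·44 + 3060·9 + 816·2 + 153·1 + 18·0 + 1·1 = 5325778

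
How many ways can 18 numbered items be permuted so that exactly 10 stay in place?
Choose the 10 fixed points C(18,10) = 43758, derange the rest: !8 = Σ_{j=0}^{8} (-1)^j·8!/j! = 40320 - 40320 + 20160 - 6720 + 1680 - 336 + 56 - 8 + 1 = 14833. Product = 43758 × 14833 = 649062414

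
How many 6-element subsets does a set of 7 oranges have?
C(7,6) = 7!/(6!×1!) = 7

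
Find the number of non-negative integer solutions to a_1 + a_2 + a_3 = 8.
C(8+3-1, 3-1) = C(10, 2) = 45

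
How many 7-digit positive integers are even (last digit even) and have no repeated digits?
Last∈{0,2,4,6,8}. Last=0: 60480. Last nonzero: 4×8×P(8,5) = 215040. Total = 275520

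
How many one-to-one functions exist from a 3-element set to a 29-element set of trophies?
P(29,3) = 29!/(29-3)! = 21924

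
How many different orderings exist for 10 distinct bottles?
10! = 3628800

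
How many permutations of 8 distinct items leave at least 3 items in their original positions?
Exactly j fixed points: C(8,j)·!(8-j); sum over j ≥ 3 (derangement numbers via !m = (m-1)·(!(m-1) + !(m-2)): !0..!5 = 1, 0, 1, 2, 9, 44). Σ_{j=3}^{8} C(8,j)·!(8-j) = C(8,3)·!5 + C(8,4)·!4 + C(8,5)·!3 + C(8,6)·!2 + C(8,7)·!1 + C(8,8)·!0 = 56·44 + 70·9 + 56·2 + 28·1 + 8·0 + 1·1 = 3235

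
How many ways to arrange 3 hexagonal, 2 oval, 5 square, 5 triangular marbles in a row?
15! / (3! × 2! × 5! × 5!) = 7567560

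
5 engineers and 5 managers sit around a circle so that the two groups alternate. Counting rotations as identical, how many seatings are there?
Fix one of the engineers: (5-1)! ways for the remaining engineers, × 5! ways for the managers = 24 × 120 = 2880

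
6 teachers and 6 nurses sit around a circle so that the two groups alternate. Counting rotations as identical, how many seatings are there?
Fix one of the teachers: (6-1)! ways for the remaining teachers, × 6! ways for the nurses = 120 × 720 = 86400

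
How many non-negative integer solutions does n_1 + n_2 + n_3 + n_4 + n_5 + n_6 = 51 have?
C(51+6-1, 6-1) = C(56, 5) = 3819816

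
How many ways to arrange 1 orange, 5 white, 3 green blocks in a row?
9! / (1! × 5! × 3!) = 504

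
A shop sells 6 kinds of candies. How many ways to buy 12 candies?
C(12+6-1, 6-1) = C(17, 5) = 6188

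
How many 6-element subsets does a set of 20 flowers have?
C(20,6) = 20!/(6!×14!) = 38760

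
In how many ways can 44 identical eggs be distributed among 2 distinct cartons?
C(44+2-1, 2-1) = C(45, 1) = 45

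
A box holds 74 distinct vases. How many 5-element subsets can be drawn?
C(74,5) = 74!/(5!×69!) = 16108764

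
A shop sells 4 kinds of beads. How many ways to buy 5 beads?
C(5+4-1, 4-1) = C(8, 3) = 56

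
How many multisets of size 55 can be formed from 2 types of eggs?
C(55+2-1, 2-1) = C(56, 1) = 56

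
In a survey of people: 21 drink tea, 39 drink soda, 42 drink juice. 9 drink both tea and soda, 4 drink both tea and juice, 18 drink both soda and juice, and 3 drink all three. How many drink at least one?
|A∪B∪C| = 21+39+42-9-4-18+3 = 74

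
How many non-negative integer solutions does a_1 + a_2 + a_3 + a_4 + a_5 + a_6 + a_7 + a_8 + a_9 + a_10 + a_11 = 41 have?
C(41+11-1, 11-1) = C(51, 10) = 12777711870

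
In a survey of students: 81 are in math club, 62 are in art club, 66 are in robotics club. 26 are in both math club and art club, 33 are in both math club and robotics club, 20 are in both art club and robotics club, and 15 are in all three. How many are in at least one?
|A∪B∪C| = 81+62+66-26-33-20+15 = 145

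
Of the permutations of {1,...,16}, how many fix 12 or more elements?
Exactly j fixed points: C(16,j)·!(16-j); sum over j ≥ 12 (derangement numbers via !m = (m-1)·(!(m-1) + !(m-2)): !0..!4 = 1, 0, 1, 2, 9). Σ_{j=12}^{16} C(16,j)·!(16-j) = C(16,12)·!4 + C(16,13)·!3 + C(16,14)·!2 + C(16,15)·!1 + C(16,16)·!0 = 1820·9 + 560·2 + 120·1 + 16·0 + 1·1 = 17621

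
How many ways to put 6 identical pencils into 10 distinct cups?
C(6+10-1, 10-1) = C(15, 9) = 5005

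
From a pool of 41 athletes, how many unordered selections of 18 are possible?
C(41,18) = 41!/(18!×23!) = 202112640600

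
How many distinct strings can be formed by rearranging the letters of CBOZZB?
6! / (2! × 1! × 1! × 2!) = 180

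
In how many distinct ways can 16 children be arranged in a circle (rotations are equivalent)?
Circular: fix one position, arrange the rest. (16-1)! = 1307674368000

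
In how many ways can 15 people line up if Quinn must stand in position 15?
Fix one position: (15-1)! = 87178291200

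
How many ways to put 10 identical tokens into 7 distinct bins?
C(10+7-1, 7-1) = C(16, 6) = 8008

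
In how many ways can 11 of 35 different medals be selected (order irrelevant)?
C(35,11) = 35!/(11!×24!) = 417225900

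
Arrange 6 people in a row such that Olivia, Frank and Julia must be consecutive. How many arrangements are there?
Treat the 3 as one block: (6-3+1)! × 3! = 24 × 6 = 144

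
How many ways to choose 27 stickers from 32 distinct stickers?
C(32,27) = 32!/(27!×5!) = 201376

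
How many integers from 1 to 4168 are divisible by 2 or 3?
⌊4168/2⌋ + ⌊4168/3⌋ - ⌊4168/6⌋ = 2084 + 1389 - 694 = 2779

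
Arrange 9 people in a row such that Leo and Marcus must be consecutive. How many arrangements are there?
Treat the 2 as one block: (9-2+1)! × 2! = 40320 × 2 = 80640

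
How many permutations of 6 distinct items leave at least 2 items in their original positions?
Exactly j fixed points: C(6,j)·!(6-j); sum over j ≥ 2 (derangement numbers via !m = (m-1)·(!(m-1) + !(m-2)): !0..!4 = 1, 0, 1, 2, 9). Σ_{j=2}^{6} C(6,j)·!(6-j) = C(6,2)·!4 + C(6,3)·!3 + C(6,4)·!2 + C(6,5)·!1 + C(6,6)·!0 = 15·9 + 20·2 + 15·1 + 6·0 + 1·1 = 191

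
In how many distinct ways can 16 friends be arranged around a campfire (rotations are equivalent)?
Circular: fix one position, arrange the rest. (16-1)! = 1307674368000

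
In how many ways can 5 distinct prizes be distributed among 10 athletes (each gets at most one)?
P(10,5) = 10!/(10-5)! = 30240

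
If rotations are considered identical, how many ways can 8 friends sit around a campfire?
Circular: fix one position, arrange the rest. (8-1)! = 5040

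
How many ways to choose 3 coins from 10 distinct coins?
C(10,3) = 10!/(3!×7!) = 120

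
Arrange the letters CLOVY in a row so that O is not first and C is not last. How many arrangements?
By inclusion-exclusion: 5! - 2×(5-1)! + (5-2)! = 120 - 48 + 6 = 78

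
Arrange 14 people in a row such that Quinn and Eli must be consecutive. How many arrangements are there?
Treat the 2 as one block: (14-2+1)! × 2! = 6227020800 × 2 = 12454041600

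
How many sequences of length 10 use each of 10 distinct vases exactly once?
10! = 3628800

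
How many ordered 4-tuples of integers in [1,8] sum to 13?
Coefficient of x^13 in (x + x² + ... + x^8)^4. By inclusion-exclusion on dice exceeding 8: Σ_j (-1)^j C(4,j)·C(13-1-8j, 3) = C(4,0)·C(12,3) - C(4,1)·C(4,3) = 1·220 - 4·4 = 204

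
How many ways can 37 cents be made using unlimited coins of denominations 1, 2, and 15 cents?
Coefficient of x^37 in 1/(1-x^1) · 1/(1-x^2) · 1/(1-x^15). Case on j = number of 15-cent coins (j = 0..2); remainder r = 37 - 15j is made from {1,2} in ⌊r/2⌋+1 ways. r = 37, 22, 7 → 19 + 12 + 4 = 35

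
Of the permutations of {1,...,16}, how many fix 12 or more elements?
Exactly j fixed points: C(16,j)·!(16-j); sum over j ≥ 12 (derangement numbers via !m = (m-1)·(!(m-1) + !(m-2)): !0..!4 = 1, 0, 1, 2, 9). Σ_{j=12}^{16} C(16,j)·!(16-j) = C(16,12)·!4 + C(16,13)·!3 + C(16,14)·!2 + C(16,15)·!1 + C(16,16)·!0 = 1820·9 + 560·2 + 120·1 + 16·0 + 1·1 = 17621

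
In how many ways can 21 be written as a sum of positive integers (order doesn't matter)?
Pentagonal recurrence p(n) = p(n-1) + p(n-2) - p(n-5) - p(n-7) + p(n-12) + p(n-15) - ... gives p(0..20) = 1, 1, 2, 3, 5, 7, 11, 15, 22, 30, 42, 56, 77, 101, 135, 176, 231, 297, 385, 490, 627. p(21) = p(20) + p(19) - p(16) - p(14) + p(9) + p(6) = 627 + 490 - 231 - 135 + 30 + 11 = 792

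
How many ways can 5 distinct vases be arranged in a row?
5! = 120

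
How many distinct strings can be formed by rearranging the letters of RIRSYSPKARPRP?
13! / (1! × 4! × 1! × 1! × 2! × 1! × 3!) = 21621600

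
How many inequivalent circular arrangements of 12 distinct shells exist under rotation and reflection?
(12-1)!/2 = 39916800/2 = 19958400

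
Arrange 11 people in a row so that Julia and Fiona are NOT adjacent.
Total - adjacent = 11! - (11-1)!×2 = 39916800 - 7257600 = 32659200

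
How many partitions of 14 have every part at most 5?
Let r_j(i) = number of partitions of i into parts ≤ j, for i = 0..14. r_1(i) = 1 for all i; r_j(i) = r_{j-1}(i) + r_j(i-j). Rows j = 2..5: ≤2: 1 1 2 2 3 3 4 4 5 5 6 6 7 7 8; ≤3: 1 1 2 3 4 5 7 8 10 12 14 16 19 21 24; ≤4: 1 1 2 3 5 6 9 11 15 18 23 27 34 39 47; ≤5: 1 1 2 3 5 7 10 13 18 23 30 37 47 57 70. r_5(14) = 70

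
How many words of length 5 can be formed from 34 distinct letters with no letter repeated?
P(34,5) = 34!/(34-5)! = 33390720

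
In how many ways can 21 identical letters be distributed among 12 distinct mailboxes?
C(21+12-1, 12-1) = C(32, 11) = 129024480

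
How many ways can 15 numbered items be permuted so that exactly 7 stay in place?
Choose the 7 fixed points C(15,7) = 6435, derange the rest: !8 = Σ_{j=0}^{8} (-1)^j·8!/j! = 40320 - 40320 + 20160 - 6720 + 1680 - 336 + 56 - 8 + 1 = 14833. Product = 6435 × 14833 = 95450355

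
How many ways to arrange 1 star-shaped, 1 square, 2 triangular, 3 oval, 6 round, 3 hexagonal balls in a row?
16! / (1! × 1! × 2! × 3! × 6! × 3!) = 403603200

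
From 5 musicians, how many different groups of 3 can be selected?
C(5,3) = 5!/(3!×2!) = 10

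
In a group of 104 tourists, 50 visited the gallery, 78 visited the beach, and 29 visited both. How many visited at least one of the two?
|A∪B| = |A| + |B| - |A∩B| = 50 + 78 - 29 = 99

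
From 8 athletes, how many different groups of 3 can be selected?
C(8,3) = 8!/(3!×5!) = 56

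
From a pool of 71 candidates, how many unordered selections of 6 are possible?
C(71,6) = 71!/(6!×65!) = 143218999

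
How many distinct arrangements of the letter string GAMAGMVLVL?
10! / (2! × 2! × 2! × 2! × 2!) = 113400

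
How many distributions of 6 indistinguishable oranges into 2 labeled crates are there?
C(6+2-1, 2-1) = C(7, 1) = 7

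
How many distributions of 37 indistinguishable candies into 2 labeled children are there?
C(37+2-1, 2-1) = C(38, 1) = 38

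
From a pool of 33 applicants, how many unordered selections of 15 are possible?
C(33,15) = 33!/(15!×18!) = 1037158320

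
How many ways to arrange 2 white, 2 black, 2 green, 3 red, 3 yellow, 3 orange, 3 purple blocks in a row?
18! / (2! × 2! × 2! × 3! × 3! × 3! × 3!) = 617512896000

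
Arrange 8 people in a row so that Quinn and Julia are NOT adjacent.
Total - adjacent = 8! - (8-1)!×2 = 40320 - 10080 = 30240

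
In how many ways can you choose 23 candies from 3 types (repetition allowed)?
C(23+3-1, 3-1) = C(25, 2) = 300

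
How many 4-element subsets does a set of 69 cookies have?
C(69,4) = 69!/(4!×65!) = 864501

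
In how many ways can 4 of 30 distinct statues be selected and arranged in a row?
P(30,4) = 30!/(30-4)! = 657720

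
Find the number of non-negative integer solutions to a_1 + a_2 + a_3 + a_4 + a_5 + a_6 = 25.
C(25+6-1, 6-1) = C(30, 5) = 142506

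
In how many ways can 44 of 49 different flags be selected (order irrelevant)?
C(49,44) = 49!/(44!×5!) = 1906884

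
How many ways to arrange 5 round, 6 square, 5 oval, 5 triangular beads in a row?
21! / (5! × 6! × 5! × 5!) = 41064607584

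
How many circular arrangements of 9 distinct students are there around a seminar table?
Circular: fix one position, arrange the rest. (9-1)! = 40320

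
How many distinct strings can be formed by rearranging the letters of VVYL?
4! / (1! × 1! × 2!) = 12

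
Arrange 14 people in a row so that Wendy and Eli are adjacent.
Treat as block: (14-1)! × 2! = 6227020800 × 2 = 12454041600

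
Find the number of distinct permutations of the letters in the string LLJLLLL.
7! / (6! × 1!) = 7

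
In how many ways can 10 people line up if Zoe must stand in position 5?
Fix one position: (10-1)! = 362880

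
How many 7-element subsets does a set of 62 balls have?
C(62,7) = 62!/(7!×55!) = 491796152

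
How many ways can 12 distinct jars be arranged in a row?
12! = 479001600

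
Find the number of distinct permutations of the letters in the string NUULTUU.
7! / (1! × 4! × 1! × 1!) = 210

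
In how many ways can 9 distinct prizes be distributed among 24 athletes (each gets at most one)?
P(24,9) = 24!/(24-9)! = 474467051520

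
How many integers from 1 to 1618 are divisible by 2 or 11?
⌊1618/2⌋ + ⌊1618/11⌋ - ⌊1618/22⌋ = 809 + 147 - 73 = 883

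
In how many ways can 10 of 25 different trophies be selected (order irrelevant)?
C(25,10) = 25!/(10!×15!) = 3268760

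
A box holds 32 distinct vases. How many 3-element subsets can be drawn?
C(32,3) = 32!/(3!×29!) = 4960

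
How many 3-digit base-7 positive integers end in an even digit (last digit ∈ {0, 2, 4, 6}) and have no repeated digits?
Last∈{0,2,4,6}. Last=0: 30. Last nonzero: 3×5×P(5,1) = 75. Total = 105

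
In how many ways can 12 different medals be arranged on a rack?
12! = 479001600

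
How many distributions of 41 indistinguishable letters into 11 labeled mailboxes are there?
C(41+11-1, 11-1) = C(51, 10) = 12777711870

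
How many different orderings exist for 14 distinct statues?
14! = 87178291200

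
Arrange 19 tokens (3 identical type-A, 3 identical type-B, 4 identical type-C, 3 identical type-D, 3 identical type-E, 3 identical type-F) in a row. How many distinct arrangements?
19! / (3! × 3! × 4! × 3! × 3! × 3!) = 651819168000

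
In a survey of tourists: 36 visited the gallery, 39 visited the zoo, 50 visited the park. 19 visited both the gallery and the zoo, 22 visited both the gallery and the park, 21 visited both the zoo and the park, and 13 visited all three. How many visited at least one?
|A∪B∪C| = 36+39+50-19-22-21+13 = 76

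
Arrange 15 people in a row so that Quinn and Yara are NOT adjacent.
Total - adjacent = 15! - (15-1)!×2 = 1307674368000 - 174356582400 = 1133317785600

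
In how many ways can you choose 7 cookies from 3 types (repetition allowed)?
C(7+3-1, 3-1) = C(9, 2) = 36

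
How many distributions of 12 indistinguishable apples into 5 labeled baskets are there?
C(12+5-1, 5-1) = C(16, 4) = 1820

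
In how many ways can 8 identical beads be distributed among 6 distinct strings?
C(8+6-1, 6-1) = C(13, 5) = 1287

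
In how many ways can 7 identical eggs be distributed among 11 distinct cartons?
C(7+11-1, 11-1) = C(17, 10) = 19448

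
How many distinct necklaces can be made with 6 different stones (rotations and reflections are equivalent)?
(6-1)!/2 = 120/2 = 60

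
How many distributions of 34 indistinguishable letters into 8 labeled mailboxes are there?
C(34+8-1, 8-1) = C(41, 7) = 22481940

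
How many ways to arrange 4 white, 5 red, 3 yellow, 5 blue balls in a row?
17! / (4! × 5! × 3! × 5!) = 171531360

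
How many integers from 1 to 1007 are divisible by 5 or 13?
⌊1007/5⌋ + ⌊1007/13⌋ - ⌊1007/65⌋ = 201 + 77 - 15 = 263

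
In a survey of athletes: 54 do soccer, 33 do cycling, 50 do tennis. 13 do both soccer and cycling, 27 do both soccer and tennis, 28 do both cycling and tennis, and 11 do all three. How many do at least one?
|A∪B∪C| = 54+33+50-13-27-28+11 = 80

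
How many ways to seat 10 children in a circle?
Circular: fix one position, arrange the rest. (10-1)! = 362880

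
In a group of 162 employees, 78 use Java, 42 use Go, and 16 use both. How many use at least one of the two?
|A∪B| = |A| + |B| - |A∩B| = 78 + 42 - 16 = 104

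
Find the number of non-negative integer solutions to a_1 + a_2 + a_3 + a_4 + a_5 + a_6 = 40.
C(40+6-1, 6-1) = C(45, 5) = 1221759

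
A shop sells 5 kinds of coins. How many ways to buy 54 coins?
C(54+5-1, 5-1) = C(58, 4) = 424270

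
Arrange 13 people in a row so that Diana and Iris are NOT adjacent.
Total - adjacent = 13! - (13-1)!×2 = 6227020800 - 958003200 = 5269017600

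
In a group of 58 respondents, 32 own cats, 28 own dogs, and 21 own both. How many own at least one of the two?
|A∪B| = |A| + |B| - |A∩B| = 32 + 28 - 21 = 39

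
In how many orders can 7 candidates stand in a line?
7! = 5040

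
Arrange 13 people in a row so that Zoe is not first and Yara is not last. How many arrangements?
By inclusion-exclusion: 13! - 2×(13-1)! + (13-2)! = 6227020800 - 958003200 + 39916800 = 5308934400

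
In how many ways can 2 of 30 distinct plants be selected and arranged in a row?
P(30,2) = 30!/(30-2)! = 870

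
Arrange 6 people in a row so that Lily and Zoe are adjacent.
Treat as block: (6-1)! × 2! = 120 × 2 = 240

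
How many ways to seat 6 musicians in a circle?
Circular: fix one position, arrange the rest. (6-1)! = 120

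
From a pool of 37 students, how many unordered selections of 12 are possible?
C(37,12) = 37!/(12!×25!) = 1852482996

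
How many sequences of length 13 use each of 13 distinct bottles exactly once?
13! = 6227020800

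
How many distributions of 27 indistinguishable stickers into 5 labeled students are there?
C(27+5-1, 5-1) = C(31, 4) = 31465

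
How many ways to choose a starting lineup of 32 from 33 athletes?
C(33,32) = 33!/(32!×1!) = 33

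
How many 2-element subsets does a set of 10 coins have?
C(10,2) = 10!/(2!×8!) = 45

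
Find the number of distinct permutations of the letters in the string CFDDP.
5! / (1! × 1! × 2! × 1!) = 60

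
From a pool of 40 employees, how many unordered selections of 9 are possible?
C(40,9) = 40!/(9!×31!) = 273438880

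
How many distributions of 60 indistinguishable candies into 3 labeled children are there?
C(60+3-1, 3-1) = C(62, 2) = 1891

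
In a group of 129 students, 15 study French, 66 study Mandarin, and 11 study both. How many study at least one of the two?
|A∪B| = |A| + |B| - |A∩B| = 15 + 66 - 11 = 70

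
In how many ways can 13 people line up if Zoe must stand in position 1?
Fix one position: (13-1)! = 479001600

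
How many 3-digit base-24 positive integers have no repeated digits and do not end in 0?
Last digit: 23 nonzero choices. First digit: 22 (nonzero, ≠last). Middle 1: P(22,1) = 22. Total = 11132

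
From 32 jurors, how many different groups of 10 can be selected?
C(32,10) = 32!/(10!×22!) = 64512240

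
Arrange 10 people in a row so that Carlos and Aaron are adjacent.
Treat as block: (10-1)! × 2! = 362880 × 2 = 725760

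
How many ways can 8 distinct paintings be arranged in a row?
8! = 40320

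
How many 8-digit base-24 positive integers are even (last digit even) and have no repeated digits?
Last∈{0,2,4,6,8,10,12,14,16,18,20,22}. Last=0: 1235591280. Last nonzero: 11×22×P(22,6) = 13000569120. Total = 14236160400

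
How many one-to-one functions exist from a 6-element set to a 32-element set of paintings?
P(32,6) = 32!/(32-6)! = 652458240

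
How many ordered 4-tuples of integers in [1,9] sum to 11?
Coefficient of x^11 in (x + x² + ... + x^9)^4. By inclusion-exclusion on dice exceeding 9: Σ_j (-1)^j C(4,j)·C(11-1-9j, 3) = C(4,0)·C(10,3) = 1·120 = 120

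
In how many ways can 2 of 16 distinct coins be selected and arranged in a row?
P(16,2) = 16!/(16-2)! = 240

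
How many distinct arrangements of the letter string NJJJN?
5! / (3! × 2!) = 10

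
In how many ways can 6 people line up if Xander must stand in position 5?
Fix one position: (6-1)! = 120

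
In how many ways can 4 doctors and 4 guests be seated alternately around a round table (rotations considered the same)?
Fix one of the doctors: (4-1)! ways for the remaining doctors, × 4! ways for the guests = 6 × 24 = 144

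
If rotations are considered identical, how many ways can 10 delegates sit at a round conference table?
Circular: fix one position, arrange the rest. (10-1)! = 362880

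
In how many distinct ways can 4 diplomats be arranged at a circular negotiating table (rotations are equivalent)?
Circular: fix one position, arrange the rest. (4-1)! = 6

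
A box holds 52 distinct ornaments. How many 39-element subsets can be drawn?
C(52,39) = 52!/(39!×13!) = 635013559600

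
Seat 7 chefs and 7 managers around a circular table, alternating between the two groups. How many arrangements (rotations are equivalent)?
Fix one of the chefs: (7-1)! ways for the remaining chefs, × 7! ways for the managers = 720 × 5040 = 3628800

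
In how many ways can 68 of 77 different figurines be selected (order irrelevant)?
C(77,68) = 77!/(68!×9!) = 161322559475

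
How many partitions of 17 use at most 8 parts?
By conjugation, equals partitions of 17 into parts ≤ 8. Let r_j(i) = number of partitions of i into parts ≤ j, for i = 0..17. r_1(i) = 1 for all i; r_j(i) = r_{j-1}(i) + r_j(i-j). Rows j = 2..8: ≤2: 1 1 2 2 3 3 4 4 5 5 6 6 7 7 8 8 9 9; ≤3: 1 1 2 3 4 5 7 8 10 12 14 16 19 21 24 27 30 33; ≤4: 1 1 2 3 5 6 9 11 15 18 23 27 34 39 47 54 64 72; ≤5: 1 1 2 3 5 7 10 13 18 23 30 37 47 57 70 84 101 119; ≤6: 1 1 2 3 5 7 11 14 20 26 35 44 58 71 90 110 136 163; ≤7: 1 1 2 3 5 7 11 15 21 28 38 49 65 82 105 131 164 201; ≤8: 1 1 2 3 5 7 11 15 22 29 40 52 70 89 116 146 186 230. r_8(17) = 230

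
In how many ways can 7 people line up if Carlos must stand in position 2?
Fix one position: (7-1)! = 720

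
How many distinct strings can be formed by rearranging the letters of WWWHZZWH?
8! / (2! × 2! × 4!) = 420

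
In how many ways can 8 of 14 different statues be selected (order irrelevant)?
C(14,8) = 14!/(8!×6!) = 3003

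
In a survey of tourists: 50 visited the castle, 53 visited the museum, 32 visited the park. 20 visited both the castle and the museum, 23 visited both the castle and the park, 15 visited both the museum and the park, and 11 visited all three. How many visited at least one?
|A∪B∪C| = 50+53+32-20-23-15+11 = 88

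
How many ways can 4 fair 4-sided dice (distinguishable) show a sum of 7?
Coefficient of x^7 in (x + x² + ... + x^4)^4. By inclusion-exclusion on dice exceeding 4: Σ_j (-1)^j C(4,j)·C(7-1-4j, 3) = C(4,0)·C(6,3) = 1·20 = 20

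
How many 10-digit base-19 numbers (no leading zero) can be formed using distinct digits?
First digit: 18 choices (nonzero). Then descending: 18 × 18 × 17 × 16 × 15 × 14 × 13 × 12 × 11 × 10 = 317578060800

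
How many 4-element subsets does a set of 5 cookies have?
C(5,4) = 5!/(4!×1!) = 5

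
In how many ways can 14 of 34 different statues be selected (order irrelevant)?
C(34,14) = 34!/(14!×20!) = 1391975640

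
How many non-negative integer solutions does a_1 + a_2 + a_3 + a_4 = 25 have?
C(25+4-1, 4-1) = C(28, 3) = 3276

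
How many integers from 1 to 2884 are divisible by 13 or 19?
⌊2884/13⌋ + ⌊2884/19⌋ - ⌊2884/247⌋ = 221 + 151 - 11 = 361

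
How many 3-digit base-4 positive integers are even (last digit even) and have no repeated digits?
Last∈{0,2}. Last=0: 6. Last nonzero: 1×2×P(2,1) = 4. Total = 10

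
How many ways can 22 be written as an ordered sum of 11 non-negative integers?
C(22+11-1, 11-1) = C(32, 10) = 64512240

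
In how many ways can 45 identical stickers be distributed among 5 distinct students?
C(45+5-1, 5-1) = C(49, 4) = 211876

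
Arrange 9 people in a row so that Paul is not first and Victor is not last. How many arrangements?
By inclusion-exclusion: 9! - 2×(9-1)! + (9-2)! = 362880 - 80640 + 5040 = 287280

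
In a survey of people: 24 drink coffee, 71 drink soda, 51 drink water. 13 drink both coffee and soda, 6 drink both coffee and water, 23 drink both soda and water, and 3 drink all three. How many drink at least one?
|A∪B∪C| = 24+71+51-13-6-23+3 = 107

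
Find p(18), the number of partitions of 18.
Pentagonal recurrence p(n) = p(n-1) + p(n-2) - p(n-5) - p(n-7) + p(n-12) + p(n-15) - ... gives p(0..17) = 1, 1, 2, 3, 5, 7, 11, 15, 22, 30, 42, 56, 77, 101, 135, 176, 231, 297. p(18) = p(17) + p(16) - p(13) - p(11) + p(6) + p(3) = 297 + 231 - 101 - 56 + 11 + 3 = 385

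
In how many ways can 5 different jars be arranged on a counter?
5! = 120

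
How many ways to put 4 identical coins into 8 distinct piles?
C(4+8-1, 8-1) = C(11, 7) = 330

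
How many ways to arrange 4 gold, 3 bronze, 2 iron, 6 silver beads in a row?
15! / (4! × 3! × 2! × 6!) = 6306300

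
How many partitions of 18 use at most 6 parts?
By conjugation, equals partitions of 18 into parts ≤ 6. Let r_j(i) = number of partitions of i into parts ≤ j, for i = 0..18. r_1(i) = 1 for all i; r_j(i) = r_{j-1}(i) + r_j(i-j). Rows j = 2..6: ≤2: 1 1 2 2 3 3 4 4 5 5 6 6 7 7 8 8 9 9 10; ≤3: 1 1 2 3 4 5 7 8 10 12 14 16 19 21 24 27 30 33 37; ≤4: 1 1 2 3 5 6 9 11 15 18 23 27 34 39 47 54 64 72 84; ≤5: 1 1 2 3 5 7 10 13 18 23 30 37 47 57 70 84 101 119 141; ≤6: 1 1 2 3 5 7 11 14 20 26 35 44 58 71 90 110 136 163 199. r_6(18) = 199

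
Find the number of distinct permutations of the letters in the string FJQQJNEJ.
8! / (2! × 1! × 1! × 3! × 1!) = 3360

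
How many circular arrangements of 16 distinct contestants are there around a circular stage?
Circular: fix one position, arrange the rest. (16-1)! = 1307674368000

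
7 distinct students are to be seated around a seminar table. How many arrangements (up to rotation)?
Circular: fix one position, arrange the rest. (7-1)! = 720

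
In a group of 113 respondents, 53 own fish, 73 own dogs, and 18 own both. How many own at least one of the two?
|A∪B| = |A| + |B| - |A∩B| = 53 + 73 - 18 = 108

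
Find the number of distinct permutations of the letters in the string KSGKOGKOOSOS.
12! / (2! × 3! × 4! × 3!) = 277200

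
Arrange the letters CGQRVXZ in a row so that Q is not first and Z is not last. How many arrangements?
By inclusion-exclusion: 7! - 2×(7-1)! + (7-2)! = 5040 - 1440 + 120 = 3720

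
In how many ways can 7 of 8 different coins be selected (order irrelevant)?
C(8,7) = 8!/(7!×1!) = 8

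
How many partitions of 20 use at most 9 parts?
By conjugation, equals partitions of 20 into parts ≤ 9. Let r_j(i) = number of partitions of i into parts ≤ j, for i = 0..20. r_1(i) = 1 for all i; r_j(i) = r_{j-1}(i) + r_j(i-j). Rows j = 2..9: ≤2: 1 1 2 2 3 3 4 4 5 5 6 6 7 7 8 8 9 9 10 10 11; ≤3: 1 1 2 3 4 5 7 8 10 12 14 16 19 21 24 27 30 33 37 40 44; ≤4: 1 1 2 3 5 6 9 11 15 18 23 27 34 39 47 54 64 72 84 94 108; ≤5: 1 1 2 3 5 7 10 13 18 23 30 37 47 57 70 84 101 119 141 164 192; ≤6: 1 1 2 3 5 7 11 14 20 26 35 44 58 71 90 110 136 163 199 235 282; ≤7: 1 1 2 3 5 7 11 15 21 28 38 49 65 82 105 131 164 201 248 300 364; ≤8: 1 1 2 3 5 7 11 15 22 29 40 52 70 89 116 146 186 230 288 352 434; ≤9: 1 1 2 3 5 7 11 15 22 30 41 54 73 94 123 157 201 252 318 393 488. r_9(20) = 488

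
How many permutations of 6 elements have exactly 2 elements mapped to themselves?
Choose the 2 fixed points C(6,2) = 15, derange the rest: !4 = Σ_{j=0}^{4} (-1)^j·4!/j! = 24 - 24 + 12 - 4 + 1 = 9. Product = 15 × 9 = 135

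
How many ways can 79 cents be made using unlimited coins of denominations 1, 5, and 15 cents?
Coefficient of x^79 in 1/(1-x^1) · 1/(1-x^5) · 1/(1-x^15). Case on j = number of 15-cent coins (j = 0..5); remainder r = 79 - 15j is made from {1,5} in ⌊r/5⌋+1 ways. r = 79, 64, 49, 34, 19, 4 → 16 + 13 + 10 + 7 + 4 + 1 = 51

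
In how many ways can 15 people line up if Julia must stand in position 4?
Fix one position: (15-1)! = 87178291200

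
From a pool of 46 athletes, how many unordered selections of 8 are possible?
C(46,8) = 46!/(8!×38!) = 260932815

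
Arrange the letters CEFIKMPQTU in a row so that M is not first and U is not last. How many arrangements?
By inclusion-exclusion: 10! - 2×(10-1)! + (10-2)! = 3628800 - 725760 + 40320 = 2943360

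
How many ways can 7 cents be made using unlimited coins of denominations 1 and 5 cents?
Coefficient of x^7 in 1/(1-x^1) · 1/(1-x^5). Use j coins of 5 for j = 0..⌊7/5⌋ = 1, the rest in 1s: 1 + 1 = 2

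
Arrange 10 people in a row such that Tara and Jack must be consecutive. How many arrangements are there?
Treat the 2 as one block: (10-2+1)! × 2! = 362880 × 2 = 725760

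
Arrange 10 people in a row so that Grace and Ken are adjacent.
Treat as block: (10-1)! × 2! = 362880 × 2 = 725760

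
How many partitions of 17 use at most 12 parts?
By conjugation, equals partitions of 17 into parts ≤ 12. Let r_j(i) = number of partitions of i into parts ≤ j, for i = 0..17. r_1(i) = 1 for all i; r_j(i) = r_{j-1}(i) + r_j(i-j). Rows j = 2..12: ≤2: 1 1 2 2 3 3 4 4 5 5 6 6 7 7 8 8 9 9; ≤3: 1 1 2 3 4 5 7 8 10 12 14 16 19 21 24 27 30 33; ≤4: 1 1 2 3 5 6 9 11 15 18 23 27 34 39 47 54 64 72; ≤5: 1 1 2 3 5 7 10 13 18 23 30 37 47 57 70 84 101 119; ≤6: 1 1 2 3 5 7 11 14 20 26 35 44 58 71 90 110 136 163; ≤7: 1 1 2 3 5 7 11 15 21 28 38 49 65 82 105 131 164 201; ≤8: 1 1 2 3 5 7 11 15 22 29 40 52 70 89 116 146 186 230; ≤9: 1 1 2 3 5 7 11 15 22 30 41 54 73 94 123 157 201 252; ≤10: 1 1 2 3 5 7 11 15 22 30 42 55 75 97 128 164 212 267; ≤11: 1 1 2 3 5 7 11 15 22 30 42 56 76 99 131 169 219 278; ≤12: 1 1 2 3 5 7 11 15 22 30 42 56 77 100 133 172 224 285. r_12(17) = 285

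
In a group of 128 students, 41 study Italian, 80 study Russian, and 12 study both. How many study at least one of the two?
|A∪B| = |A| + |B| - |A∩B| = 41 + 80 - 12 = 109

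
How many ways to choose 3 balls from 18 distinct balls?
C(18,3) = 18!/(3!×15!) = 816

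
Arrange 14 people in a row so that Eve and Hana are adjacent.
Treat as block: (14-1)! × 2! = 6227020800 × 2 = 12454041600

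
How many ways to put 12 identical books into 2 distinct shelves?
C(12+2-1, 2-1) = C(13, 1) = 13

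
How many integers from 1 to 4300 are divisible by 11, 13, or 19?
⌊4300/11⌋+⌊4300/13⌋+⌊4300/19⌋ - ⌊4300/143⌋-⌊4300/209⌋-⌊4300/247⌋ + ⌊4300/2717⌋ = 390+330+226 - 30-20-17 + 1 = 880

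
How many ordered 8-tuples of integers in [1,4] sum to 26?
Coefficient of x^26 in (x + x² + ... + x^4)^8. By inclusion-exclusion on dice exceeding 4: Σ_j (-1)^j C(8,j)·C(26-1-4j, 7) = C(8,0)·C(25,7) - C(8,1)·C(21,7) + C(8,2)·C(17,7) - C(8,3)·C(13,7) + C(8,4)·C(9,7) = 1·480700 - 8·116280 + 28·19448 - 56·1716 + 70·36 = 1428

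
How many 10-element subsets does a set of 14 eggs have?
C(14,10) = 14!/(10!×4!) = 1001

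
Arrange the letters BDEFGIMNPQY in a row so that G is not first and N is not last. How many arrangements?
By inclusion-exclusion: 11! - 2×(11-1)! + (11-2)! = 39916800 - 7257600 + 362880 = 33022080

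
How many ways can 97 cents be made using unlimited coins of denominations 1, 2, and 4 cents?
Coefficient of x^97 in 1/(1-x^1) · 1/(1-x^2) · 1/(1-x^4). Case on j = number of 4-cent coins (j = 0..24); remainder r = 97 - 4j is made from {1,2} in ⌊r/2⌋+1 ways. r = 97, 93, 89, 85, 81, 77, 73, 69, 65, 61, 57, 53, 49, 45, 41, 37, 33, 29, 25, 21, 17, 13, 9, 5, 1 → 49 + 47 + 45 + 43 + 41 + 39 + 37 + 35 + 33 + 31 + 29 + 27 + 25 + 23 + 21 + 19 + 17 + 15 + 13 + 11 + 9 + 7 + 5 + 3 + 1 = 625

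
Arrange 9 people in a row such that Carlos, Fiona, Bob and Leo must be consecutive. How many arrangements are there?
Treat the 4 as one block: (9-4+1)! × 4! = 720 × 24 = 17280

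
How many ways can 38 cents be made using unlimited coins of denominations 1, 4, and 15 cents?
Coefficient of x^38 in 1/(1-x^1) · 1/(1-x^4) · 1/(1-x^15). Case on j = number of 15-cent coins (j = 0..2); remainder r = 38 - 15j is made from {1,4} in ⌊r/4⌋+1 ways. r = 38, 23, 8 → 10 + 6 + 3 = 19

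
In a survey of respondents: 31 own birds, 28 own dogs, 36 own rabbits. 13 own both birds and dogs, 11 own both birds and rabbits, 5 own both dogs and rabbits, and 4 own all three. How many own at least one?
|A∪B∪C| = 31+28+36-13-11-5+4 = 70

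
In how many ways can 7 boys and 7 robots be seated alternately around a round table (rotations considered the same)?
Fix one of the boys: (7-1)! ways for the remaining boys, × 7! ways for the robots = 720 × 5040 = 3628800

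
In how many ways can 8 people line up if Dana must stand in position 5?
Fix one position: (8-1)! = 5040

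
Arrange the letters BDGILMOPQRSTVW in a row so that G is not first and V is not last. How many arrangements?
By inclusion-exclusion: 14! - 2×(14-1)! + (14-2)! = 87178291200 - 12454041600 + 479001600 = 75203251200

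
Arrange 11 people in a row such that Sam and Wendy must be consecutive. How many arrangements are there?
Treat the 2 as one block: (11-2+1)! × 2! = 3628800 × 2 = 7257600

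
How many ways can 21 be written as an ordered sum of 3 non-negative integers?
C(21+3-1, 3-1) = C(23, 2) = 253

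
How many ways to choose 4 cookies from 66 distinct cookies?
C(66,4) = 66!/(4!×62!) = 720720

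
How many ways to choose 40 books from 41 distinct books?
C(41,40) = 41!/(40!×1!) = 41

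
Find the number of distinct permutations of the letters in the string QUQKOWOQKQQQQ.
13! / (1! × 7! × 2! × 1! × 2!) = 308880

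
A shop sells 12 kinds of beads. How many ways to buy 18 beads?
C(18+12-1, 12-1) = C(29, 11) = 34597290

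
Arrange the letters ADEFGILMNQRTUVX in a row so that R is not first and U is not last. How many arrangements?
By inclusion-exclusion: 15! - 2×(15-1)! + (15-2)! = 1307674368000 - 174356582400 + 6227020800 = 1139544806400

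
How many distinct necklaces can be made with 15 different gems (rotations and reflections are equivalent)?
(15-1)!/2 = 87178291200/2 = 43589145600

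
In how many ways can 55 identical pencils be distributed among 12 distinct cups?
C(55+12-1, 12-1) = C(66, 11) = 1074082795968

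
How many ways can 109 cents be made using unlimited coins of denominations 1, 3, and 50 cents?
Coefficient of x^109 in 1/(1-x^1) · 1/(1-x^3) · 1/(1-x^50). Case on j = number of 50-cent coins (j = 0..2); remainder r = 109 - 50j is made from {1,3} in ⌊r/3⌋+1 ways. r = 109, 59, 9 → 37 + 20 + 4 = 61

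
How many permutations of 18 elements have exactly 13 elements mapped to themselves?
Choose the 13 fixed points C(18,13) = 8568, derange the rest: !5 = Σ_{j=0}^{5} (-1)^j·5!/j! = 120 - 120 + 60 - 20 + 5 - 1 = 44. Product = 8568 × 44 = 376992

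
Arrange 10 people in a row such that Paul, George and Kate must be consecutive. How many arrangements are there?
Treat the 3 as one block: (10-3+1)! × 3! = 40320 × 6 = 241920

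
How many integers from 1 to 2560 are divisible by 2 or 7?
⌊2560/2⌋ + ⌊2560/7⌋ - ⌊2560/14⌋ = 1280 + 365 - 182 = 1463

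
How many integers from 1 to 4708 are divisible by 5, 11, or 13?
⌊4708/5⌋+⌊4708/11⌋+⌊4708/13⌋ - ⌊4708/55⌋-⌊4708/65⌋-⌊4708/143⌋ + ⌊4708/715⌋ = 941+428+362 - 85-72-32 + 6 = 1548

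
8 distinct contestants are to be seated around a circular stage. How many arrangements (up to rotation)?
Circular: fix one position, arrange the rest. (8-1)! = 5040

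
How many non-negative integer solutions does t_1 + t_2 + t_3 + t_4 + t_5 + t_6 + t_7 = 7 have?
C(7+7-1, 7-1) = C(13, 6) = 1716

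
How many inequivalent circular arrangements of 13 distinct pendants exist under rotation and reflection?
(13-1)!/2 = 479001600/2 = 239500800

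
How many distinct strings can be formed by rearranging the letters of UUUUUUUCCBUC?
12! / (3! × 1! × 8!) = 1980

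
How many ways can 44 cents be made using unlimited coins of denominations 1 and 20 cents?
Coefficient of x^44 in 1/(1-x^1) · 1/(1-x^20). Use j coins of 20 for j = 0..⌊44/20⌋ = 2, the rest in 1s: 2 + 1 = 3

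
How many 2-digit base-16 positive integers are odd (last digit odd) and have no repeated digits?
Last∈{1,3,5,7,9,11,13,15}. Last=0: 0. Last nonzero: 8×14×P(14,0) = 112. Total = 112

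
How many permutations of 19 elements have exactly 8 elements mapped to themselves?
Choose the 8 fixed points C(19,8) = 75582, derange the rest: !11 = Σ_{j=0}^{11} (-1)^j·11!/j! = 39916800 - 39916800 + 19958400 - 6652800 + 1663200 - 332640 + 55440 - 7920 + 990 - 110 + 11 - 1 = 14684570. Product = 75582 × 14684570 = 1109889169740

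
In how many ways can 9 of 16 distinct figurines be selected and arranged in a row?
P(16,9) = 16!/(16-9)! = 4151347200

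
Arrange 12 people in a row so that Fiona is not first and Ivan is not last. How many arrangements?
By inclusion-exclusion: 12! - 2×(12-1)! + (12-2)! = 479001600 - 79833600 + 3628800 = 402796800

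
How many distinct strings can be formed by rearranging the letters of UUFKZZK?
7! / (2! × 1! × 2! × 2!) = 630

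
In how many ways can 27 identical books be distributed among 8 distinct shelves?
C(27+8-1, 8-1) = C(34, 7) = 5379616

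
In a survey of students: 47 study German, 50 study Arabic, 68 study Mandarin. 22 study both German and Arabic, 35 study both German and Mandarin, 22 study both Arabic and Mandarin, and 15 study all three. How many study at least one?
|A∪B∪C| = 47+50+68-22-35-22+15 = 101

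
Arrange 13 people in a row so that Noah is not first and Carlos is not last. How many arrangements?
By inclusion-exclusion: 13! - 2×(13-1)! + (13-2)! = 6227020800 - 958003200 + 39916800 = 5308934400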